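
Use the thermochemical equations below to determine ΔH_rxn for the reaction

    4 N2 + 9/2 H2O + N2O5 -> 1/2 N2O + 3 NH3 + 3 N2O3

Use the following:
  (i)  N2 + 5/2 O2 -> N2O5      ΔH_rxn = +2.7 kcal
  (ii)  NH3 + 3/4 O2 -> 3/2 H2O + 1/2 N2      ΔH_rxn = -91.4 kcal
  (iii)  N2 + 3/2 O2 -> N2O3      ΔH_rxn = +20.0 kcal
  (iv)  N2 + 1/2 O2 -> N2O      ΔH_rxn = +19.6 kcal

(i) reversed: -2.7 kcal
(ii) reversed and × 3: (-3)·(-91.4) = +274.2 kcal
(iii) × 3: (3)·(+20.0) = +60.0 kcal
(iv) × 1/2: (1/2)·(+19.6) = +9.8 kcal
Combining the equations, ΔH_rxn = (-2.7) + (+274.2) + (+60.0) + (+9.8) = 341.3 kcal

ΔH_rxn = 341.3 kcal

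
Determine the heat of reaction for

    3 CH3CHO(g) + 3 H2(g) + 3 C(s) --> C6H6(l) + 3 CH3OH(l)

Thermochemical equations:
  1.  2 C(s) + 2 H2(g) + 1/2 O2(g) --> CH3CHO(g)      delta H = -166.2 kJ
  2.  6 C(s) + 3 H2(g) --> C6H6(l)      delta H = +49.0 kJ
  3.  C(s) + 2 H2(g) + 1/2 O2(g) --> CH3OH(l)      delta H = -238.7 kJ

eq. 1 reversed and × 3: (-3)·(-166.2) = +498.6 kJ
eq. 2 as written: +49.0 kJ
eq. 3 × 3: (3)·(-238.7) = -716.1 kJ
Summing the manipulated equations, delta H = (-3)·(-166.2) + (1)·(+49.0) + (3)·(-238.7) = -168.5 kJ

delta H = -168.5 kJ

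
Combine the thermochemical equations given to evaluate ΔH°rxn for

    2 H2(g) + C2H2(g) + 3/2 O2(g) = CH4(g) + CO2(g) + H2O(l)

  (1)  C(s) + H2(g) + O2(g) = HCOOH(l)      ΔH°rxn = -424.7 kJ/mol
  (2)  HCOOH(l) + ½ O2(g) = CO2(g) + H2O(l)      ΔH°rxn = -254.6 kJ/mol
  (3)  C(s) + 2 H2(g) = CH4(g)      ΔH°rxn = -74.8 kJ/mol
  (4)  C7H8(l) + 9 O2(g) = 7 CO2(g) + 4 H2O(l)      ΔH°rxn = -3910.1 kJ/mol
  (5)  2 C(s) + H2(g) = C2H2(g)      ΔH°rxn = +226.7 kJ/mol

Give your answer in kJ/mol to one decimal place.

(1) as written: -424.7 kJ/mol
(2) as written: -254.6 kJ/mol
(3) as written (CH4(g) already on the product side): -74.8 kJ/mol
(4): not needed (C7H8(l) appears nowhere else).
(5) reversed (reverse to put C2H2(g) on the reactant side): -226.7 kJ/mol
By Hess's law, ΔH°rxn = (1)·(-424.7) + (1)·(-254.6) + (1)·(-74.8) + (-1)·(+226.7) = -980.8 kJ/mol

ΔH°rxn = -980.8 kJ/mol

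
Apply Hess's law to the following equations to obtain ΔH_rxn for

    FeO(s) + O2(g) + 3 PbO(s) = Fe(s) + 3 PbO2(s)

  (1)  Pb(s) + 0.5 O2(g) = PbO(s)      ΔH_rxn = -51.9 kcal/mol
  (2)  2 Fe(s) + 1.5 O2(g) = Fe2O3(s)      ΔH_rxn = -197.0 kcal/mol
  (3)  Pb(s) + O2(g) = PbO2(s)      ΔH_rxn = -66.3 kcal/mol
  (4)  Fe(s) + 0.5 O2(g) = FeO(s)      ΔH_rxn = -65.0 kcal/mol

ΔH_rxn = 21.8 kcal/mol

(1) reversed and × 3: (-3)·(-51.9) = +155.7 kcal/mol
(2): not needed.
(3) × 3: (3)·(-66.3) = -198.9 kcal/mol
(4) reversed: +65.0 kcal/mol
ΔH_rxn = (-3)·(-51.9) + (3)·(-66.3) + (-1)·(-65.0) = 21.8 kcal/mol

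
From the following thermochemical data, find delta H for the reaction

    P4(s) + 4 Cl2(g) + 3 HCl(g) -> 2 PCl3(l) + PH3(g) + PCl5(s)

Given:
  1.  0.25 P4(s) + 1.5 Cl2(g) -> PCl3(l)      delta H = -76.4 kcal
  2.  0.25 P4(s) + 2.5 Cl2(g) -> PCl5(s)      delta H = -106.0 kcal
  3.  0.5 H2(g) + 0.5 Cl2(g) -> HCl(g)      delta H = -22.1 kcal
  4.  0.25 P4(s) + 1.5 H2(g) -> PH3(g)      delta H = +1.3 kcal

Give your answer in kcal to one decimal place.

eq. 1 × 2: (2)·(-76.4) = -152.8 kcal
eq. 2 as written: -106.0 kcal
eq. 3 reversed and × 3: (-3)·(-22.1) = +66.3 kcal
eq. 4 as written: +1.3 kcal
Combining the equations, delta H = (-152.8) + (-106.0) + (+66.3) + (+1.3) = -191.2 kcal

delta H = -191.2 kcal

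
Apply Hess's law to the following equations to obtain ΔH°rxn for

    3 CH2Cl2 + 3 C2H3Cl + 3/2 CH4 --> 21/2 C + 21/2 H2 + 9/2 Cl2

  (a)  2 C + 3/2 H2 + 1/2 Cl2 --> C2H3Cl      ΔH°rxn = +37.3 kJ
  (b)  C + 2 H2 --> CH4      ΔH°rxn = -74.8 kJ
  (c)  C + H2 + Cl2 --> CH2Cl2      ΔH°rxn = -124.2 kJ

ΔH°rxn = 372.9 kJ

(a) reversed and × 3 (reverse to put C2H3Cl on the reactant side; ×3 to match 3 C2H3Cl in the target): (-3)·(+37.3) = -111.9 kJ
(b) reversed and × 3/2 (reverse to put CH4 on the reactant side; ×3/2 to match 3/2 CH4 in the target): (-3/2)·(-74.8) = +112.2 kJ
(c) reversed and × 3 (reverse to put CH2Cl2 on the reactant side; ×3 to match 3 CH2Cl2 in the target): (-3)·(-124.2) = +372.6 kJ
By Hess's law, ΔH°rxn = (-111.9) + (+112.2) + (+372.6) = 372.9 kJ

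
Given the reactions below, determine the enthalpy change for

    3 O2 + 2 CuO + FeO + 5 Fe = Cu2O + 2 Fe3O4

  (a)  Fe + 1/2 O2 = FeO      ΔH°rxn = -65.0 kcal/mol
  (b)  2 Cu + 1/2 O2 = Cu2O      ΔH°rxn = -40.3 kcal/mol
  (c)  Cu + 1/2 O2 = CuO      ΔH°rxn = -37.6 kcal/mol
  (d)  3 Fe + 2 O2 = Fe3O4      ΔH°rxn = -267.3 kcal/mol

ΔH°rxn = -434.7 kcal/mol

(a) reversed: +65.0 kcal/mol
(b) as written: -40.3 kcal/mol
(c) reversed and × 2: (-2)·(-37.6) = +75.2 kcal/mol
(d) × 2: (2)·(-267.3) = -534.6 kcal/mol
ΔH°rxn = (-1)·(-65.0) + (1)·(-40.3) + (-2)·(-37.6) + (2)·(-267.3) = -434.7 kcal/mol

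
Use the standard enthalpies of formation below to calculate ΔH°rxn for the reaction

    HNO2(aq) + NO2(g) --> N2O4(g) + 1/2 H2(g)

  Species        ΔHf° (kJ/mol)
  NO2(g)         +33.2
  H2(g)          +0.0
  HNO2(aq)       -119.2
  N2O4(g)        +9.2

ΔH°rxn = 95.2 kJ/mol

Products: 1·(+9.2) + 1/2·(+0.0) = +9.2
Reactants: 1·(-119.2) + 1·(+33.2) = -86.0
ΔH°rxn = (+9.2) − (-86.0) = 95.2 kJ/mol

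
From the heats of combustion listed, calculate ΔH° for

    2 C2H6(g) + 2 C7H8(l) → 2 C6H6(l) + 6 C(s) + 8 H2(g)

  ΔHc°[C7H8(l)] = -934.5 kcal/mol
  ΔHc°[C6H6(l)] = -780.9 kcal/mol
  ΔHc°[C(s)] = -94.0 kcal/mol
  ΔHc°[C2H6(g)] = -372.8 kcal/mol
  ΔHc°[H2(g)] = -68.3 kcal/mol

ΔH° = 57.6 kcal/mol

With combustion enthalpies, reactants minus products:
= [2·(-372.8) + 2·(-934.5)] − [2·(-780.9) + 6·(-94.0) + 8·(-68.3)]
= 57.6 kcal/mol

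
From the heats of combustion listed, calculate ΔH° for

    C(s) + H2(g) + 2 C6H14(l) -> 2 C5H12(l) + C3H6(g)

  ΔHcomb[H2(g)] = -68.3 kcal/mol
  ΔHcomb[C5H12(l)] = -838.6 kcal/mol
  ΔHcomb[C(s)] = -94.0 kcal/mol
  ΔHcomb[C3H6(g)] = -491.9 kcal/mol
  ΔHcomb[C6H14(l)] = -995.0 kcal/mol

ΔH° = 16.8 kcal/mol

Using ΔH = Σ nΔHc°(reactants) − Σ nΔHc°(products):
= [1·(-94.0) + 1·(-68.3) + 2·(-995.0)] − [2·(-838.6) + 1·(-491.9)]
= 16.8 kcal/mol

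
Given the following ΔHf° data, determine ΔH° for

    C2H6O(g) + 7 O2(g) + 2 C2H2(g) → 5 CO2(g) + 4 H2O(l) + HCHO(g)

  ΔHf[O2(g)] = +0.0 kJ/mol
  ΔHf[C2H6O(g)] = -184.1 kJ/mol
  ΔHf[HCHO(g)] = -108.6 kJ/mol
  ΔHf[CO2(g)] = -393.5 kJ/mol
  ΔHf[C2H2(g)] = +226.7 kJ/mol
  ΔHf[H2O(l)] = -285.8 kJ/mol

Products: 5·(-393.5) + 4·(-285.8) + 1·(-108.6) = -3219.3
Reactants: 1·(-184.1) + 7·(+0.0) + 2·(+226.7) = +269.3
ΔH° = (-3219.3) − (+269.3) = -3488.6 kJ/mol

ΔH° = -3488.6 kJ/mol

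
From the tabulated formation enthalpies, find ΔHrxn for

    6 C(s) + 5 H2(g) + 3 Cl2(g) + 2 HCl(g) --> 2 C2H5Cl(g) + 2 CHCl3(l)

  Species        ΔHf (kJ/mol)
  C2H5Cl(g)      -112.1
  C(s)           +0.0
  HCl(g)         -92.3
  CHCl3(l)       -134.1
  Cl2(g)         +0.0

ΔHrxn = -307.8 kJ/mol

Products: 2·(-112.1) + 2·(-134.1) = -492.4
Reactants: 6·(+0.0) + 5·(+0.0) + 3·(+0.0) + 2·(-92.3) = -184.6
ΔHrxn = (-492.4) − (-184.6) = -307.8 kJ/mol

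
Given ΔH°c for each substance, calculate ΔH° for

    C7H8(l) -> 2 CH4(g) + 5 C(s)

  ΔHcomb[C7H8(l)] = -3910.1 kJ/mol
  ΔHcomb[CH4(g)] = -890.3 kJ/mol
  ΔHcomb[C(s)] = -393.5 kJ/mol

Using ΔH = Σ nΔHc°(reactants) − Σ nΔHc°(products):
= [1·(-3910.1)] − [2·(-890.3) + 5·(-393.5)]
= -162.0 kJ/mol

ΔH° = -162.0 kJ/mol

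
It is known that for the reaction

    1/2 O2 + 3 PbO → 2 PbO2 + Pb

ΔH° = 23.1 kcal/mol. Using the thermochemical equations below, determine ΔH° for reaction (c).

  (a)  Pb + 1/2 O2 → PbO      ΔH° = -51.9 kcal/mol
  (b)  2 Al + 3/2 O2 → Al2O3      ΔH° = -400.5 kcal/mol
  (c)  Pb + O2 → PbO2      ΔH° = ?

(a) reversed and × 3 (reverse to put PbO on the reactant side; scale by 3 for the 3 PbO): (-3)·(-51.9) = +155.7 kcal/mol
(b): not needed (Al2O3 appears nowhere else).
(c) × 2 (scale by 2 for the 2 PbO2): contributes 2·x
+23.1 = (+155.7) + 2·x
x = (+23.1 − (+155.7)) / (2) = -66.3 kcal/mol

ΔH° = -66.3 kcal/mol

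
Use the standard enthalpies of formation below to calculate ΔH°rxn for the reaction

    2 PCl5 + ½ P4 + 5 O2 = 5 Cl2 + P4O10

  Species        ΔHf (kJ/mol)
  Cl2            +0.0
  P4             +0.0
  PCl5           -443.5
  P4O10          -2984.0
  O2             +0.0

ΔH°rxn = -2097.0 kJ/mol

Products: 5·(+0.0) + 1·(-2984.0) = -2984.0
Reactants: 2·(-443.5) + 1/2·(+0.0) + 5·(+0.0) = -887.0
ΔH°rxn = (-2984.0) − (-887.0) = -2097.0 kJ/mol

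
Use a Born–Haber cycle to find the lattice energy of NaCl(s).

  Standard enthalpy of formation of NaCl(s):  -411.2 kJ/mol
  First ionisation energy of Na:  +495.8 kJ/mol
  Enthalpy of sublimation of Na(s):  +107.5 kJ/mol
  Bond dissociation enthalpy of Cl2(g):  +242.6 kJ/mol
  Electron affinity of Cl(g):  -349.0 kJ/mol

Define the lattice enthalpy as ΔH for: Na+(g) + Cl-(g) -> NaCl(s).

ΔHf° = 1·ΔHsub + 1·(ΣIE) + 1/2·D(Cl2) + 1·EA + U
-411.2 = 1·(+107.5) + 1·(+495.8) + 1/2·(+242.6) + 1·(-349.0) + U
U = -411.2 − (+375.6) = -786.8 kJ/mol

U = -786.8 kJ/mol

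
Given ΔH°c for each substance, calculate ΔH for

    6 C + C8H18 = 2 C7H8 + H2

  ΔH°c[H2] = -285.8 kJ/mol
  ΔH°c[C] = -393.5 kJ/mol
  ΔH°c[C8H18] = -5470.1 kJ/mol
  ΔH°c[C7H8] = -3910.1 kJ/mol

Using ΔH = Σ nΔHc°(reactants) − Σ nΔHc°(products):
= [6·(-393.5) + 1·(-5470.1)] − [2·(-3910.1) + 1·(-285.8)]
= 274.9 kJ/mol

ΔH = 274.9 kJ/mol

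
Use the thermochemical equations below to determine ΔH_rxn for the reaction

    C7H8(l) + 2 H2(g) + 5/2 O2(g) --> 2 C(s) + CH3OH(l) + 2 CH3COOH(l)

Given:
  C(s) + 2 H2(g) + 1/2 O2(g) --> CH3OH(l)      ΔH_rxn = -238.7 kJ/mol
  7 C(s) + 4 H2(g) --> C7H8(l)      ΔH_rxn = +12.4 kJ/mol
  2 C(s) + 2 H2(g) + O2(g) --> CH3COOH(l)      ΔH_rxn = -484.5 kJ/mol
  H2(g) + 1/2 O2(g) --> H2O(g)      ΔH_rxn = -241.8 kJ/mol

ΔH_rxn = -1220.1 kJ/mol

equation 1 as written: -238.7 kJ/mol
equation 2 reversed: -12.4 kJ/mol
equation 3 × 2: (2)·(-484.5) = -969.0 kJ/mol
equation 4: not needed.
Combining the equations, ΔH_rxn = (-238.7) + (-12.4) + (-969.0) = -1220.1 kJ/mol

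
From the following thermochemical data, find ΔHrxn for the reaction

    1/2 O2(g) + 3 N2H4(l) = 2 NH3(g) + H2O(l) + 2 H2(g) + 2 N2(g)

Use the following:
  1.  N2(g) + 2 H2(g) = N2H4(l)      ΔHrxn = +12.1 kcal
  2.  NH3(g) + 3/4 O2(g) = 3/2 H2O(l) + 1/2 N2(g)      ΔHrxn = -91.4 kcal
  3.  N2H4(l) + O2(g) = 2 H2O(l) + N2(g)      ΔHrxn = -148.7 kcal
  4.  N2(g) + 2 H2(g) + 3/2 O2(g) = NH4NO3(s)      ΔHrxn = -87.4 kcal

eq. 1 reversed: -12.1 kcal
eq. 2 reversed and × 2 (NH3(g) must end up as a product; ×2 to match 2 NH3(g) in the target): (-2)·(-91.4) = +182.8 kcal
eq. 3 × 2: (2)·(-148.7) = -297.4 kcal
eq. 4: not needed (NH4NO3(s) appears nowhere else).
Since enthalpy is a state function, ΔHrxn = (-1)·(+12.1) + (-2)·(-91.4) + (2)·(-148.7) = -126.7 kcal

ΔHrxn = -126.7 kcal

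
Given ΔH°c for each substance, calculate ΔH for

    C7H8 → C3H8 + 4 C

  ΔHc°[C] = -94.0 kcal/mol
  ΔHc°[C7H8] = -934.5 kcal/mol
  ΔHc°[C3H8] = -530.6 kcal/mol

ΔH = -27.9 kcal/mol

Using ΔH = Σ nΔHc°(reactants) − Σ nΔHc°(products):
= [1·(-934.5)] − [1·(-530.6) + 4·(-94.0)]
= -27.9 kcal/mol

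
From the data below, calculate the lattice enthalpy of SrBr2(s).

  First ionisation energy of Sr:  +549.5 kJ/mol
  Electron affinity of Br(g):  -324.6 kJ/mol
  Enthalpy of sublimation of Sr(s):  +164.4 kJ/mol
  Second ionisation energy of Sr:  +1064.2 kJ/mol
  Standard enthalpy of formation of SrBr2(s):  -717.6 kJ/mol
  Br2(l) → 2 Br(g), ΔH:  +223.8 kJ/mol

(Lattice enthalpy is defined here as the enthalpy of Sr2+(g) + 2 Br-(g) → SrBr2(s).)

ΔHf° = 1·ΔHsub + 1·(ΣIE) + 1·D(Br2) + 2·EA + U
-717.6 = 1·(+164.4) + 1·(+1613.7) + 1·(+223.8) + 2·(-324.6) + U
U = -717.6 − (+1352.7) = -2070.3 kJ/mol

U = -2070.3 kJ/mol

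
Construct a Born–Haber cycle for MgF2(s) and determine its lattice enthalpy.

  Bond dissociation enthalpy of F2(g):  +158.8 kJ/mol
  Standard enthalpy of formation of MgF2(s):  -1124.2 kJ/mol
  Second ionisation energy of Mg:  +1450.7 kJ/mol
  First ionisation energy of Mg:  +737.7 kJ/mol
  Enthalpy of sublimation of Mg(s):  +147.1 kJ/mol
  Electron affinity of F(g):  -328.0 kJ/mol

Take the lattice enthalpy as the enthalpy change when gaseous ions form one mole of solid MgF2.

ΔHf° = 1·ΔHsub + 1·(ΣIE) + 1·D(F2) + 2·EA + U
-1124.2 = 1·(+147.1) + 1·(+2188.4) + 1·(+158.8) + 2·(-328.0) + U
U = -1124.2 − (+1838.3) = -2962.5 kJ/mol

U = -2962.5 kJ/mol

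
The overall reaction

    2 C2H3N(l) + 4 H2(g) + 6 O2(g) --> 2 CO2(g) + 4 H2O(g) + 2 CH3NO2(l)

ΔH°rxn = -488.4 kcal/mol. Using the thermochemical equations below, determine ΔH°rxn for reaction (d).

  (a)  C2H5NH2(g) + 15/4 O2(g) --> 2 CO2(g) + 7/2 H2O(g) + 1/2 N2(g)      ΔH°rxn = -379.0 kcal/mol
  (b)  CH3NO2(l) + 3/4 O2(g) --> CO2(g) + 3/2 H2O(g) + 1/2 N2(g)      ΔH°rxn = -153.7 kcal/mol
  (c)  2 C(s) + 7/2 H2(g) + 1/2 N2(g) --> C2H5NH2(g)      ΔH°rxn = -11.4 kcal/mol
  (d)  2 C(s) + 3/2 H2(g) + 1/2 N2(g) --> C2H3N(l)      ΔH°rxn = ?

(a) × 2: (2)·(-379.0) = -758.0 kcal/mol
(b) reversed and × 2 (reverse to put CH3NO2(l) on the product side; ×2 to match 2 CH3NO2(l) in the target): (-2)·(-153.7) = +307.4 kcal/mol
(c) × 2: (2)·(-11.4) = -22.8 kcal/mol
(d) reversed and × 2 (C2H3N(l) must end up as a reactant; ×2 to match 2 C2H3N(l) in the target): contributes −2·x
-488.4 = (-758.0) + (+307.4) + (-22.8) − 2·x
x = (-488.4 − (-473.4)) / (-2) = 7.5 kcal/mol

ΔH°rxn = 7.5 kcal/mol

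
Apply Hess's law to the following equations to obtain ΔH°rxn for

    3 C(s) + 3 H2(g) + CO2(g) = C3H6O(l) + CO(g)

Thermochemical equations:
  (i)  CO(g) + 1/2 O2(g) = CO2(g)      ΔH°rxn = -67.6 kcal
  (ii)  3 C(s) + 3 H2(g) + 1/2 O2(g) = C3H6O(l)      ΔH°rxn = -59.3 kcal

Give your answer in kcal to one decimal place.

ΔH°rxn = 8.3 kcal

(i) reversed (reverse to put CO(g) on the product side): +67.6 kcal
(ii) as written (C3H6O(l) already on the product side): -59.3 kcal
By Hess's law, ΔH°rxn = (+67.6) + (-59.3) = 8.3 kcal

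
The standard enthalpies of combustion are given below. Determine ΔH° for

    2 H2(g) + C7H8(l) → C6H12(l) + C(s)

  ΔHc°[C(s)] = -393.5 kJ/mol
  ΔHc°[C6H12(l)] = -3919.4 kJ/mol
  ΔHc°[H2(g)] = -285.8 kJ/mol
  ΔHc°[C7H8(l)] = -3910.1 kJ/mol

ΔH° = -168.8 kJ/mol

Using ΔH = Σ nΔHc°(reactants) − Σ nΔHc°(products):
= [2·(-285.8) + 1·(-3910.1)] − [1·(-3919.4) + 1·(-393.5)]
= -168.8 kJ/mol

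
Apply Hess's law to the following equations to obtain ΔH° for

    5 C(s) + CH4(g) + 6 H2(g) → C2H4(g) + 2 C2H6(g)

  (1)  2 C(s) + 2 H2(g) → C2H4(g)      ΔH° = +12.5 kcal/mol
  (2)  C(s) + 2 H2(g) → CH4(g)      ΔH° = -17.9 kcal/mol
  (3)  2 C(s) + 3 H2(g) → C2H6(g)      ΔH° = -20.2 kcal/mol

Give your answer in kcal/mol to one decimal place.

ΔH° = -10.0 kcal/mol

(1) as written: +12.5 kcal/mol
(2) reversed: +17.9 kcal/mol
(3) × 2: (2)·(-20.2) = -40.4 kcal/mol
Combining the equations, ΔH° = (1)·(+12.5) + (-1)·(-17.9) + (2)·(-20.2) = -10.0 kcal/mol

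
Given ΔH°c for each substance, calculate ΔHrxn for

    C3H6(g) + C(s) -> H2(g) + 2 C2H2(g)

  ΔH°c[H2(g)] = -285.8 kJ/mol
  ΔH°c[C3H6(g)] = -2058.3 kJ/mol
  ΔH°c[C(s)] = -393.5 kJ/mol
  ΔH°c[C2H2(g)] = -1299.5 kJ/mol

ΔHrxn = 433.0 kJ/mol

With combustion enthalpies, reactants minus products:
= [1·(-2058.3) + 1·(-393.5)] − [1·(-285.8) + 2·(-1299.5)]
= 433.0 kJ/mol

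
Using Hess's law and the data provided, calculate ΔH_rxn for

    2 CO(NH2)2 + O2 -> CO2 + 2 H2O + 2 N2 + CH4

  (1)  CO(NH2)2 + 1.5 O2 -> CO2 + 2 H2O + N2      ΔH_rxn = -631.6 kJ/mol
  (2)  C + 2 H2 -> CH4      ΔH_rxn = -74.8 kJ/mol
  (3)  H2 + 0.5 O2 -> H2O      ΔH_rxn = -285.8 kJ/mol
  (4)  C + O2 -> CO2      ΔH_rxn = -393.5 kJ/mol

ΔH_rxn = -372.9 kJ/mol

(1) × 2 (scale by 2 for the 2 CO(NH2)2): (2)·(-631.6) = -1263.2 kJ/mol
(2) as written (CH4 already on the product side): -74.8 kJ/mol
(3) reversed and × 2: (-2)·(-285.8) = +571.6 kJ/mol
(4) reversed: +393.5 kJ/mol
ΔH_rxn = (-1263.2) + (-74.8) + (+571.6) + (+393.5) = -372.9 kJ/mol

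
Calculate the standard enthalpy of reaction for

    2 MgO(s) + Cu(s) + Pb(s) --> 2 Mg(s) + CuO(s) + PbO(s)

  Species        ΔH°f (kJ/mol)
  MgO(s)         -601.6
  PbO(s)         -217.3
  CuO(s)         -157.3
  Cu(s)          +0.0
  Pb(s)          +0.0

Products: 2·(+0.0) + 1·(-157.3) + 1·(-217.3) = -374.6
Reactants: 2·(-601.6) + 1·(+0.0) + 1·(+0.0) = -1203.2
ΔHrxn = (-374.6) − (-1203.2) = 828.6 kJ/mol

ΔHrxn = 828.6 kJ/mol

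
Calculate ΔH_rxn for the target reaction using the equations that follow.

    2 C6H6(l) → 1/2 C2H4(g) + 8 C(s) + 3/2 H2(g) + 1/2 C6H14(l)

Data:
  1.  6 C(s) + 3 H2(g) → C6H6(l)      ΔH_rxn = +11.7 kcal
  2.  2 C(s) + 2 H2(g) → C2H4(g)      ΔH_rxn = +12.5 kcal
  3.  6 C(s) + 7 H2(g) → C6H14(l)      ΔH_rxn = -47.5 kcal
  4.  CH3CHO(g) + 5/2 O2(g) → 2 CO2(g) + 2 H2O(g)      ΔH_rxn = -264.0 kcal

ΔH_rxn = -40.9 kcal

eq. 1 reversed and × 2 (C6H6(l) must end up as a reactant; scale by 2 for the 2 C6H6(l)): (-2)·(+11.7) = -23.4 kcal
eq. 2 × 1/2 (×1/2 to match 1/2 C2H4(g) in the target): (1/2)·(+12.5) = +6.25 kcal
eq. 3 × 1/2 (scale by 1/2 for the 1/2 C6H14(l)): (1/2)·(-47.5) = -23.75 kcal
eq. 4: not needed (O2(g) appears nowhere else).
Since enthalpy is a state function, ΔH_rxn = (-23.4) + (+6.25) + (-23.75) = -40.9 kcal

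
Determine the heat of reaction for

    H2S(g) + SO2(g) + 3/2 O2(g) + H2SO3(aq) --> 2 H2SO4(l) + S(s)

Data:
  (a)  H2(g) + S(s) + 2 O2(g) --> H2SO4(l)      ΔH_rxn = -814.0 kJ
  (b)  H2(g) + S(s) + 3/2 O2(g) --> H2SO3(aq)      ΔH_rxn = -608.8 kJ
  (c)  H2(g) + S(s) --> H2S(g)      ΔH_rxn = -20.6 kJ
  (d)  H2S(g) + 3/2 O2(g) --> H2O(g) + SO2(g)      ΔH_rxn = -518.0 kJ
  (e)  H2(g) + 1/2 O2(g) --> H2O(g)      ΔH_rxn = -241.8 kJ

(a) × 2: (2)·(-814.0) = -1628.0 kJ
(b) reversed: +608.8 kJ
(c) reversed and × 2: (-2)·(-20.6) = +41.2 kJ
(d) reversed: +518.0 kJ
(e) as written: -241.8 kJ
Summing the manipulated equations, ΔH_rxn = (-1628.0) + (+608.8) + (+41.2) + (+518.0) + (-241.8) = -701.8 kJ

ΔH_rxn = -701.8 kJ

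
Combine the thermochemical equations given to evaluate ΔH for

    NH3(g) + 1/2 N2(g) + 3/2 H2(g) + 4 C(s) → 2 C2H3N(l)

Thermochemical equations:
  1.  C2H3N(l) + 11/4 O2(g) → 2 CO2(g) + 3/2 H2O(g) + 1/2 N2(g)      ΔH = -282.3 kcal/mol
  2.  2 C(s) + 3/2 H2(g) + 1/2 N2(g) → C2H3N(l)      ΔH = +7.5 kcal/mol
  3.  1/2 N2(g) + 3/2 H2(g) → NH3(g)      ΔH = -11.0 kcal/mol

ΔH = 26.0 kcal/mol

eq. 1: not needed (H2O(g) appears nowhere else).
eq. 2 × 2 (scale by 2 for the 4 C(s)): (2)·(+7.5) = +15.0 kcal/mol
eq. 3 reversed (NH3(g) must end up as a reactant): +11.0 kcal/mol
ΔH = (2)·(+7.5) + (-1)·(-11.0) = 26.0 kcal/mol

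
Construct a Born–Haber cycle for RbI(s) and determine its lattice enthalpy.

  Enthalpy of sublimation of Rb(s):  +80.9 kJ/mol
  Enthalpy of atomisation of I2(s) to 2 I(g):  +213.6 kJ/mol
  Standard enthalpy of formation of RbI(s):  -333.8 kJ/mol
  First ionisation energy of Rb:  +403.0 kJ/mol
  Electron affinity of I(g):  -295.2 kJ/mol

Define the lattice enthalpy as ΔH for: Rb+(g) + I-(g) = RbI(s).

U = -629.3 kJ/mol

ΔHf° = 1·ΔHsub + 1·(ΣIE) + 1/2·D(I2) + 1·EA + U
-333.8 = 1·(+80.9) + 1·(+403.0) + 1/2·(+213.6) + 1·(-295.2) + U
U = -333.8 − (+295.5) = -629.3 kJ/mol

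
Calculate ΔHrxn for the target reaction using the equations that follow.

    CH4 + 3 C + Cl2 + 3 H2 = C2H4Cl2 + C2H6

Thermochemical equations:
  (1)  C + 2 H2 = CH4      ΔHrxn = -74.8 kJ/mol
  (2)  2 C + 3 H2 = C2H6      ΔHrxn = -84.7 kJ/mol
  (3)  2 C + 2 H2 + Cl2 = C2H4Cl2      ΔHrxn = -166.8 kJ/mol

(1) reversed: +74.8 kJ/mol
(2) as written: -84.7 kJ/mol
(3) as written: -166.8 kJ/mol
By Hess's law, ΔHrxn = (+74.8) + (-84.7) + (-166.8) = -176.7 kJ/mol

ΔHrxn = -176.7 kJ/mol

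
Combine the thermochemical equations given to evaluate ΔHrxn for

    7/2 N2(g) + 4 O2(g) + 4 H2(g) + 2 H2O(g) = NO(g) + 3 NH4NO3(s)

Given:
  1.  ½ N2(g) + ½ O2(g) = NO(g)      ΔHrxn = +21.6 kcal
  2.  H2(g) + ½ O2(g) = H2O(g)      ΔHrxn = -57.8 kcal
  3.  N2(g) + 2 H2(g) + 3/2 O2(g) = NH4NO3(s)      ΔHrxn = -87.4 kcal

eq. 1 as written (NO(g) already on the product side): +21.6 kcal
eq. 2 reversed and × 2 (H2O(g) must end up as a reactant; ×2 to match 2 H2O(g) in the target): (-2)·(-57.8) = +115.6 kcal
eq. 3 × 3 (×3 to match 3 NH4NO3(s) in the target): (3)·(-87.4) = -262.2 kcal
ΔHrxn = (+21.6) + (+115.6) + (-262.2) = -125.0 kcal

ΔHrxn = -125.0 kcal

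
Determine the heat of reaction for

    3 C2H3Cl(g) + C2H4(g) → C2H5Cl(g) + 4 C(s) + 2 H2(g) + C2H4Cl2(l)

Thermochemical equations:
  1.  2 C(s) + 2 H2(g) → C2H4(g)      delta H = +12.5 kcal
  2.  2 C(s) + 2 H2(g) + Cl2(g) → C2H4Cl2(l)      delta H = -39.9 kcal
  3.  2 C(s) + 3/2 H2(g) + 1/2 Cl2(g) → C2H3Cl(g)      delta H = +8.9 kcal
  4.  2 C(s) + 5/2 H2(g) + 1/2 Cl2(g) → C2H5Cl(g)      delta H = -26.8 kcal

delta H = -105.9 kcal

eq. 1 reversed: -12.5 kcal
eq. 2 as written: -39.9 kcal
eq. 3 reversed and × 3: (-3)·(+8.9) = -26.7 kcal
eq. 4 as written: -26.8 kcal
Summing the manipulated equations, delta H = (-1)·(+12.5) + (1)·(-39.9) + (-3)·(+8.9) + (1)·(-26.8) = -105.9 kcal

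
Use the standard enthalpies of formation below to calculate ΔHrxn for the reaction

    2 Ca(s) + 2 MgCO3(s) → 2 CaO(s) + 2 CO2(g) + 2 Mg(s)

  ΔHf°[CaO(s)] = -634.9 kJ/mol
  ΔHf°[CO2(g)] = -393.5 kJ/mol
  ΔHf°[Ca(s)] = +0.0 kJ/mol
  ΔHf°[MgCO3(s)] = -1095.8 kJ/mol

Products: 2·(-634.9) + 2·(-393.5) + 2·(+0.0) = -2056.8
Reactants: 2·(+0.0) + 2·(-1095.8) = -2191.6
ΔHrxn = (-2056.8) − (-2191.6) = 134.8 kJ/mol

ΔHrxn = 134.8 kJ/mol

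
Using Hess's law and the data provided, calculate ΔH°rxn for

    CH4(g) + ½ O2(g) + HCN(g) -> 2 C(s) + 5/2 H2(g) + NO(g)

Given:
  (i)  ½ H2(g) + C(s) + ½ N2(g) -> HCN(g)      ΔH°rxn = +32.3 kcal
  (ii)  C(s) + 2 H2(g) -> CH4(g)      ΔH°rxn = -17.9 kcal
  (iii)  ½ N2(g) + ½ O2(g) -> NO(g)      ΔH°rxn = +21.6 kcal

(i) reversed: -32.3 kcal
(ii) reversed: +17.9 kcal
(iii) as written: +21.6 kcal
By Hess's law, ΔH°rxn = (-1)·(+32.3) + (-1)·(-17.9) + (1)·(+21.6) = 7.2 kcal

ΔH°rxn = 7.2 kcal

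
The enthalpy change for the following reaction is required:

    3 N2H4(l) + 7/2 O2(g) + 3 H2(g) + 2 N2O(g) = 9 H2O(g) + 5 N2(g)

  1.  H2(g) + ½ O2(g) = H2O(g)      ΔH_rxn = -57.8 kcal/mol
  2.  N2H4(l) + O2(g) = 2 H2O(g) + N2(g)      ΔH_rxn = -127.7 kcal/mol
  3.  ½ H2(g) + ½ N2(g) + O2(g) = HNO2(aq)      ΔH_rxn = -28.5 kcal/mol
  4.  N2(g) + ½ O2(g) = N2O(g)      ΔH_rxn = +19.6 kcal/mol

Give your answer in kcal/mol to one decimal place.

eq. 1 × 3: (3)·(-57.8) = -173.4 kcal/mol
eq. 2 × 3: (3)·(-127.7) = -383.1 kcal/mol
eq. 3: not needed.
eq. 4 reversed and × 2: (-2)·(+19.6) = -39.2 kcal/mol
Combining the equations, ΔH_rxn = (3)·(-57.8) + (3)·(-127.7) + (-2)·(+19.6) = -595.7 kcal/mol

ΔH_rxn = -595.7 kcal/mol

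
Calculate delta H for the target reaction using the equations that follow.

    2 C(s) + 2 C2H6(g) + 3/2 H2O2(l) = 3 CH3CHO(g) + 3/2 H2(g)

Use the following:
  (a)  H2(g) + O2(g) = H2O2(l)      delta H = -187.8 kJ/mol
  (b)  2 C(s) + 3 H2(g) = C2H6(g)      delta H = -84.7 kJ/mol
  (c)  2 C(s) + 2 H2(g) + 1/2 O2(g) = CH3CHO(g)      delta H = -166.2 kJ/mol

(a) reversed and × 3/2: (-3/2)·(-187.8) = +281.7 kJ/mol
(b) reversed and × 2: (-2)·(-84.7) = +169.4 kJ/mol
(c) × 3: (3)·(-166.2) = -498.6 kJ/mol
delta H = (-3/2)·(-187.8) + (-2)·(-84.7) + (3)·(-166.2) = -47.5 kJ/mol

delta H = -47.5 kJ/mol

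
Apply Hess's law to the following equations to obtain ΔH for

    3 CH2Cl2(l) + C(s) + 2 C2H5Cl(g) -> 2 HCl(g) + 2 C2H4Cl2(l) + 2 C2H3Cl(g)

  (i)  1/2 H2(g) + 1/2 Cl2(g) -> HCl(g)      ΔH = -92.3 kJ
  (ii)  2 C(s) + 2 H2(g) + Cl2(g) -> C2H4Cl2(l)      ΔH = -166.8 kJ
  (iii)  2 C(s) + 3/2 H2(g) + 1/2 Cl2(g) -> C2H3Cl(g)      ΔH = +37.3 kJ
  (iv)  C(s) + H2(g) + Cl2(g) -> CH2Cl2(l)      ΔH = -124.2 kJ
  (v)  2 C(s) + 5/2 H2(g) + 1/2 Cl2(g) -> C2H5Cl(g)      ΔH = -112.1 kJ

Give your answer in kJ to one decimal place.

(i) × 2: (2)·(-92.3) = -184.6 kJ
(ii) × 2: (2)·(-166.8) = -333.6 kJ
(iii) × 2: (2)·(+37.3) = +74.6 kJ
(iv) reversed and × 3: (-3)·(-124.2) = +372.6 kJ
(v) reversed and × 2: (-2)·(-112.1) = +224.2 kJ
Combining the equations, ΔH = (2)·(-92.3) + (2)·(-166.8) + (2)·(+37.3) + (-3)·(-124.2) + (-2)·(-112.1) = 153.2 kJ

ΔH = 153.2 kJ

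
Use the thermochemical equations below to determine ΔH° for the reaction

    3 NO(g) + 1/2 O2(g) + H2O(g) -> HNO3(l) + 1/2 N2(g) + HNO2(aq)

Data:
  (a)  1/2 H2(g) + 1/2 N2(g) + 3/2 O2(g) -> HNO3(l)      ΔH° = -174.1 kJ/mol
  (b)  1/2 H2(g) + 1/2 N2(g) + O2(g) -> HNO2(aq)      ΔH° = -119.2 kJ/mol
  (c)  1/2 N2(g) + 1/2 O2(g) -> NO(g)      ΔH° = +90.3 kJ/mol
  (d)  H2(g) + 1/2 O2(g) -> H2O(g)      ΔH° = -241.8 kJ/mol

(a) as written: -174.1 kJ/mol
(b) as written: -119.2 kJ/mol
(c) reversed and × 3: (-3)·(+90.3) = -270.9 kJ/mol
(d) reversed: +241.8 kJ/mol
Since enthalpy is a state function, ΔH° = (1)·(-174.1) + (1)·(-119.2) + (-3)·(+90.3) + (-1)·(-241.8) = -322.4 kJ/mol

ΔH° = -322.4 kJ/mol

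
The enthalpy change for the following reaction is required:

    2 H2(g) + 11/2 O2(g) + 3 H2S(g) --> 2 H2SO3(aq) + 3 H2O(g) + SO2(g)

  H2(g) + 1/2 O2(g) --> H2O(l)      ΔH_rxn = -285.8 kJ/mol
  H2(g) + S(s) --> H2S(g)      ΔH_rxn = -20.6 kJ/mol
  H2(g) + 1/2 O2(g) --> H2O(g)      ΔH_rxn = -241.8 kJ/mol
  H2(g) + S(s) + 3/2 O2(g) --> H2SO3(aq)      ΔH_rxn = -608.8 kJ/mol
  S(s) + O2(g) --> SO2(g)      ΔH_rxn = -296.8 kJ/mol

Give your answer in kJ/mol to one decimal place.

equation 1: not needed.
equation 2 reversed and × 3: (-3)·(-20.6) = +61.8 kJ/mol
equation 3 × 3: (3)·(-241.8) = -725.4 kJ/mol
equation 4 × 2: (2)·(-608.8) = -1217.6 kJ/mol
equation 5 as written: -296.8 kJ/mol
Combining the equations, ΔH_rxn = (-3)·(-20.6) + (3)·(-241.8) + (2)·(-608.8) + (1)·(-296.8) = -2178.0 kJ/mol

ΔH_rxn = -2178.0 kJ/mol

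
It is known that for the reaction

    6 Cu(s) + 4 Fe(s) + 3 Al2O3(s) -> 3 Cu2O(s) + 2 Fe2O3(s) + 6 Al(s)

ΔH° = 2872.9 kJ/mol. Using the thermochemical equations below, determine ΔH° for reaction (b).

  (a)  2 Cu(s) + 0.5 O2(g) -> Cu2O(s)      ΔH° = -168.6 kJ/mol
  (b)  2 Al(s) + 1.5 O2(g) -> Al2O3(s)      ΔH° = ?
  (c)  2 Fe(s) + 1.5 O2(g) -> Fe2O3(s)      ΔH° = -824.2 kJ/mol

ΔH° = -1675.7 kJ/mol

(a) × 3 (×3 to match 3 Cu2O(s) in the target): (3)·(-168.6) = -505.8 kJ/mol
(b) reversed and × 3 (reverse to put Al2O3(s) on the reactant side; scale by 3 for the 3 Al2O3(s)): contributes −3·x
(c) × 2 (×2 to match 2 Fe2O3(s) in the target): (2)·(-824.2) = -1648.4 kJ/mol
+2872.9 = (-505.8) + (-1648.4) − 3·x
x = (+2872.9 − (-2154.2)) / (-3) = -1675.7 kJ/mol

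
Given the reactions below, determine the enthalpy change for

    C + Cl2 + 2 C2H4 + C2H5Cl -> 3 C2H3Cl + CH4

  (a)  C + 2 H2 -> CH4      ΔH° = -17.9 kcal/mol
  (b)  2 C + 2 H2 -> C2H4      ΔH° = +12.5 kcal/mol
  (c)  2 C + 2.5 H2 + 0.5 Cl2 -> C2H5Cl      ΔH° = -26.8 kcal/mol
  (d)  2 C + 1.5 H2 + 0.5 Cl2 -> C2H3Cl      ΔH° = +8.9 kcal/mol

ΔH° = 10.6 kcal/mol

(a) as written: -17.9 kcal/mol
(b) reversed and × 2: (-2)·(+12.5) = -25.0 kcal/mol
(c) reversed: +26.8 kcal/mol
(d) × 3: (3)·(+8.9) = +26.7 kcal/mol
Combining the equations, ΔH° = (-17.9) + (-25.0) + (+26.8) + (+26.7) = 10.6 kcal/mol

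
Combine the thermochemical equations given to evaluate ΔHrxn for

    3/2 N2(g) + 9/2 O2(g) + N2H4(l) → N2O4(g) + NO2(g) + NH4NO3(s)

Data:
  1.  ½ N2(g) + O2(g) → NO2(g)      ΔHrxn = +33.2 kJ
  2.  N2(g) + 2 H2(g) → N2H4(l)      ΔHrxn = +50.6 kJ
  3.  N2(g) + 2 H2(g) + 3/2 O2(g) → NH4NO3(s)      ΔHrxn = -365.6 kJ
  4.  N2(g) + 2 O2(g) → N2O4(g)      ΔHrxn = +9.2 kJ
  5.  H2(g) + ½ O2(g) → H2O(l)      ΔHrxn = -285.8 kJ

ΔHrxn = -373.8 kJ

eq. 1 as written: +33.2 kJ
eq. 2 reversed: -50.6 kJ
eq. 3 as written: -365.6 kJ
eq. 4 as written: +9.2 kJ
eq. 5: not needed.
ΔHrxn = (1)·(+33.2) + (-1)·(+50.6) + (1)·(-365.6) + (1)·(+9.2) = -373.8 kJ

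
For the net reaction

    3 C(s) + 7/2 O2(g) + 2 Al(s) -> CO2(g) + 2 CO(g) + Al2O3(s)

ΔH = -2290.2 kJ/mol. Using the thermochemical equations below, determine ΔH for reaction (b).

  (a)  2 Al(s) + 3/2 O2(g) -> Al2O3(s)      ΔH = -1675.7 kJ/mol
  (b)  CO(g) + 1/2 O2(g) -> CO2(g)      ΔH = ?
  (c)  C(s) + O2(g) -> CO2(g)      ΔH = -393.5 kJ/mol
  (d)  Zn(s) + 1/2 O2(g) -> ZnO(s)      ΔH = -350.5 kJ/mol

(a) as written (Al2O3(s) already on the product side): -1675.7 kJ/mol
(b) reversed and × 2 (reverse to put CO(g) on the product side; ×2 to match 2 CO(g) in the target): contributes −2·x
(c) × 3 (scale by 3 for the 3 C(s)): (3)·(-393.5) = -1180.5 kJ/mol
(d): not needed (ZnO(s) appears nowhere else).
-2290.2 = (-1675.7) + (-1180.5) − 2·x
x = (-2290.2 − (-2856.2)) / (-2) = -283.0 kJ/mol

ΔH = -283.0 kJ/mol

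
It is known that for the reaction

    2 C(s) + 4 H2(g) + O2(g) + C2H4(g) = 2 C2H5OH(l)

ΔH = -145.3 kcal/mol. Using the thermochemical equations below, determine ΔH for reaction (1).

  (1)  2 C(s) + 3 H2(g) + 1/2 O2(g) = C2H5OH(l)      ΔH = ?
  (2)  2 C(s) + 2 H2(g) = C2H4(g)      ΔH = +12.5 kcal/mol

(1) × 2 (scale by 2 for the 2 C2H5OH(l)): contributes 2·x
(2) reversed (reverse to put C2H4(g) on the reactant side): -12.5 kcal/mol
-145.3 = (-12.5) + 2·x
x = (-145.3 − (-12.5)) / (2) = -66.4 kcal/mol

ΔH = -66.4 kcal/mol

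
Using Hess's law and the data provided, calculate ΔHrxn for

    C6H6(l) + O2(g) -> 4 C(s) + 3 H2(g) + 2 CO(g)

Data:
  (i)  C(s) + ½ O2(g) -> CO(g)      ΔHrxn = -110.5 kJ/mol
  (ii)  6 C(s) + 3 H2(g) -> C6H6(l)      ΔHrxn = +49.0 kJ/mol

(i) × 2: (2)·(-110.5) = -221.0 kJ/mol
(ii) reversed: -49.0 kJ/mol
ΔHrxn = (2)·(-110.5) + (-1)·(+49.0) = -270.0 kJ/mol

ΔHrxn = -270.0 kJ/mol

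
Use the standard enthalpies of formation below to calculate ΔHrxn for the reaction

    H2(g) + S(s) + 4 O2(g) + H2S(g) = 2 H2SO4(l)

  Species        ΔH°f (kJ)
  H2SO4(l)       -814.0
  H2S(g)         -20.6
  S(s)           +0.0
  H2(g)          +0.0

ΔHrxn = -1607.4 kJ

Products: 2·(-814.0) = -1628.0
Reactants: 1·(+0.0) + 1·(+0.0) + 4·(+0.0) + 1·(-20.6) = -20.6
ΔHrxn = (-1628.0) − (-20.6) = -1607.4 kJ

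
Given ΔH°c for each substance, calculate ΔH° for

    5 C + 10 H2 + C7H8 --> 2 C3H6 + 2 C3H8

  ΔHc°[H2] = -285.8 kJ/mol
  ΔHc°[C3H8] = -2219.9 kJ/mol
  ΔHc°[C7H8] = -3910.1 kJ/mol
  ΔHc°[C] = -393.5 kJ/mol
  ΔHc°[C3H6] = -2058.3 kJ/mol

ΔH° = -179.2 kJ/mol

With combustion enthalpies, reactants minus products:
= [5·(-393.5) + 10·(-285.8) + 1·(-3910.1)] − [2·(-2058.3) + 2·(-2219.9)]
= -179.2 kJ/mol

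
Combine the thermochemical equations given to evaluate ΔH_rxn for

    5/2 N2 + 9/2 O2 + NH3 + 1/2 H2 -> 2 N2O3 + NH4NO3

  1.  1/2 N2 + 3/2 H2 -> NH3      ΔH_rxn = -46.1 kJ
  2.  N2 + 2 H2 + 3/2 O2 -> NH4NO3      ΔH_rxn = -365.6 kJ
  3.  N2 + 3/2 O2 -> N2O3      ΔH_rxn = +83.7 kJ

ΔH_rxn = -152.1 kJ

eq. 1 reversed: +46.1 kJ
eq. 2 as written: -365.6 kJ
eq. 3 × 2: (2)·(+83.7) = +167.4 kJ
Summing the manipulated equations, ΔH_rxn = (-1)·(-46.1) + (1)·(-365.6) + (2)·(+83.7) = -152.1 kJ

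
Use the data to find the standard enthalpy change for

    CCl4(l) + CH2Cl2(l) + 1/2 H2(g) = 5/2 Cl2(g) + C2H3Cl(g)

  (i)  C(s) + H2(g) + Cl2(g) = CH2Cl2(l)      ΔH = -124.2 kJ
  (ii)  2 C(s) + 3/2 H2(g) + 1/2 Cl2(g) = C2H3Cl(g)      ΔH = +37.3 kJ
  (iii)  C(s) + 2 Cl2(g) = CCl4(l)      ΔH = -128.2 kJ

(i) reversed (CH2Cl2(l) must end up as a reactant): +124.2 kJ
(ii) as written (C2H3Cl(g) already on the product side): +37.3 kJ
(iii) reversed (CCl4(l) must end up as a reactant): +128.2 kJ
ΔH = (-1)·(-124.2) + (1)·(+37.3) + (-1)·(-128.2) = 289.7 kJ

ΔH = 289.7 kJ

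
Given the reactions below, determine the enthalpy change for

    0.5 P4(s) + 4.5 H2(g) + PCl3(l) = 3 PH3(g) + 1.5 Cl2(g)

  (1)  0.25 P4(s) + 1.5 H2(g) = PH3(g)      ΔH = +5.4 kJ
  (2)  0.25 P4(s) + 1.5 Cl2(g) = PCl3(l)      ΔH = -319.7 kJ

ΔH = 335.9 kJ

(1) × 3: (3)·(+5.4) = +16.2 kJ
(2) reversed: +319.7 kJ
ΔH = (+16.2) + (+319.7) = 335.9 kJ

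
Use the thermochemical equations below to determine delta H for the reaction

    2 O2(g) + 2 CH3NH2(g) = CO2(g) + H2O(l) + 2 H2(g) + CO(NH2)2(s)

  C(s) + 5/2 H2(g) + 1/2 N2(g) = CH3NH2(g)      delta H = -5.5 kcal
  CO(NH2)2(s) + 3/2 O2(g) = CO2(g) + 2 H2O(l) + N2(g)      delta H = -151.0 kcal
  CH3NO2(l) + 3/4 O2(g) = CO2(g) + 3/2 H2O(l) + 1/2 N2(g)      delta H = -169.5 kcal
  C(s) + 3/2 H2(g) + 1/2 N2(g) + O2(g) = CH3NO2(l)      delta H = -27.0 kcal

delta H = -231.0 kcal

equation 1 reversed and × 2: (-2)·(-5.5) = +11.0 kcal
equation 2 reversed: +151.0 kcal
equation 3 × 2: (2)·(-169.5) = -339.0 kcal
equation 4 × 2: (2)·(-27.0) = -54.0 kcal
delta H = (-2)·(-5.5) + (-1)·(-151.0) + (2)·(-169.5) + (2)·(-27.0) = -231.0 kcal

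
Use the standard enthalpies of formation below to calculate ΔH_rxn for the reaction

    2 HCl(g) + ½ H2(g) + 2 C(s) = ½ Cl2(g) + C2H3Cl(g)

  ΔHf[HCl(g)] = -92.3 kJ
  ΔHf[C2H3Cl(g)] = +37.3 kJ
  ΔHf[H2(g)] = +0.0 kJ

Products: 1/2·(+0.0) + 1·(+37.3) = +37.3
Reactants: 2·(-92.3) + 1/2·(+0.0) + 2·(+0.0) = -184.6
ΔH_rxn = (+37.3) − (-184.6) = 221.9 kJ

ΔH_rxn = 221.9 kJ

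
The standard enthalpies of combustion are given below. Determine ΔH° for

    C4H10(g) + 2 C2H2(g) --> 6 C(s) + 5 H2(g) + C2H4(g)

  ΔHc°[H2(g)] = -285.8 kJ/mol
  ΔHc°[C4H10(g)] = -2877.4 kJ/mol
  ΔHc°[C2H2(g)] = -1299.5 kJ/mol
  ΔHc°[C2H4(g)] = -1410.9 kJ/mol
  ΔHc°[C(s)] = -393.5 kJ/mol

ΔH° = -275.5 kJ/mol

Using ΔH = Σ nΔHc°(reactants) − Σ nΔHc°(products):
= [1·(-2877.4) + 2·(-1299.5)] − [6·(-393.5) + 5·(-285.8) + 1·(-1410.9)]
= -275.5 kJ/mol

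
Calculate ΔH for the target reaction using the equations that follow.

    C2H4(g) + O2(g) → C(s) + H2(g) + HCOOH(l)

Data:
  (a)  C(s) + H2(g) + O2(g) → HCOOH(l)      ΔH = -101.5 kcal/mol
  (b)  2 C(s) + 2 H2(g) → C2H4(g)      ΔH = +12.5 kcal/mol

ΔH = -114.0 kcal/mol

(a) as written (HCOOH(l) already on the product side): -101.5 kcal/mol
(b) reversed (reverse to put C2H4(g) on the reactant side): -12.5 kcal/mol
ΔH = (-101.5) + (-12.5) = -114.0 kcal/mol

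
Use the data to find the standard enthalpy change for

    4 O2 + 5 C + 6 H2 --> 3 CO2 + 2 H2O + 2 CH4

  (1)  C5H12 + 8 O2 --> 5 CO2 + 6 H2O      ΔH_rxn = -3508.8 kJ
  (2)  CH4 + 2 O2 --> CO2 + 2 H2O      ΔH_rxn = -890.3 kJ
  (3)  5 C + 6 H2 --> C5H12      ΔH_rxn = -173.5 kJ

(1) as written: -3508.8 kJ
(2) reversed and × 2: (-2)·(-890.3) = +1780.6 kJ
(3) as written: -173.5 kJ
ΔH_rxn = (1)·(-3508.8) + (-2)·(-890.3) + (1)·(-173.5) = -1901.7 kJ

ΔH_rxn = -1901.7 kJ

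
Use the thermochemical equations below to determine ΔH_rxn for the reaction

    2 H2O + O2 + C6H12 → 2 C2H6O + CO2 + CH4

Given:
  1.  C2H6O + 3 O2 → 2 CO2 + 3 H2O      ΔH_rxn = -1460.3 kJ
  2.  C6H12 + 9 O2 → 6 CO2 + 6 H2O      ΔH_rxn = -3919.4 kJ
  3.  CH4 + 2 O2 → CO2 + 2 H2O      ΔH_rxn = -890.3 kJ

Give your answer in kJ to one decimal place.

ΔH_rxn = -108.5 kJ

eq. 1 reversed and × 2 (C2H6O must end up as a product; scale by 2 for the 2 C2H6O): (-2)·(-1460.3) = +2920.6 kJ
eq. 2 as written (C6H12 already on the reactant side): -3919.4 kJ
eq. 3 reversed (reverse to put CH4 on the product side): +890.3 kJ
Summing the manipulated equations, ΔH_rxn = (+2920.6) + (-3919.4) + (+890.3) = -108.5 kJ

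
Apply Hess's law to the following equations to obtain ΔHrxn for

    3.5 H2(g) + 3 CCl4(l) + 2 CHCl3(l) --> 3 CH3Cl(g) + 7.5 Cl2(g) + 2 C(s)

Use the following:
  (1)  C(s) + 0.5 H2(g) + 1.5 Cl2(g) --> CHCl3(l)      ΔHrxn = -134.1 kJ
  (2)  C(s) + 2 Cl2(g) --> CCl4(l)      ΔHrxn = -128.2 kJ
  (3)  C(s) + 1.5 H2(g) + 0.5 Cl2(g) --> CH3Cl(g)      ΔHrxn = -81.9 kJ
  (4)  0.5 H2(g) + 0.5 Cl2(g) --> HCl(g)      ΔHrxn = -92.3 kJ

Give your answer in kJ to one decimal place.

ΔHrxn = 407.1 kJ

(1) reversed and × 2 (CHCl3(l) must end up as a reactant; scale by 2 for the 2 CHCl3(l)): (-2)·(-134.1) = +268.2 kJ
(2) reversed and × 3 (reverse to put CCl4(l) on the reactant side; scale by 3 for the 3 CCl4(l)): (-3)·(-128.2) = +384.6 kJ
(3) × 3 (×3 to match 3 CH3Cl(g) in the target): (3)·(-81.9) = -245.7 kJ
(4): not needed (HCl(g) appears nowhere else).
ΔHrxn = (+268.2) + (+384.6) + (-245.7) = 407.1 kJ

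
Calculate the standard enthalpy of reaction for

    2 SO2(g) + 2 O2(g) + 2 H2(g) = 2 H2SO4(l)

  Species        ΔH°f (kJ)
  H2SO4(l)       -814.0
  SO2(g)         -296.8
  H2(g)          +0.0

Products: 2·(-814.0) = -1628.0
Reactants: 2·(-296.8) + 2·(+0.0) + 2·(+0.0) = -593.6
ΔHrxn = (-1628.0) − (-593.6) = -1034.4 kJ

ΔHrxn = -1034.4 kJ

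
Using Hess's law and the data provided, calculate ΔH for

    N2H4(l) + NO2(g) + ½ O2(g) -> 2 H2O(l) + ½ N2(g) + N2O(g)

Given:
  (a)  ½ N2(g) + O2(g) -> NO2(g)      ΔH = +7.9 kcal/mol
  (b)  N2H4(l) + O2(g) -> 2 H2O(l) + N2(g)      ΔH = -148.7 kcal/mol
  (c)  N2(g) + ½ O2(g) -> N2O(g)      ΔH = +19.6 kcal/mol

ΔH = -137.0 kcal/mol

(a) reversed (NO2(g) must end up as a reactant): -7.9 kcal/mol
(b) as written (N2H4(l) already on the reactant side): -148.7 kcal/mol
(c) as written (N2O(g) already on the product side): +19.6 kcal/mol
Combining the equations, ΔH = (-1)·(+7.9) + (1)·(-148.7) + (1)·(+19.6) = -137.0 kcal/mol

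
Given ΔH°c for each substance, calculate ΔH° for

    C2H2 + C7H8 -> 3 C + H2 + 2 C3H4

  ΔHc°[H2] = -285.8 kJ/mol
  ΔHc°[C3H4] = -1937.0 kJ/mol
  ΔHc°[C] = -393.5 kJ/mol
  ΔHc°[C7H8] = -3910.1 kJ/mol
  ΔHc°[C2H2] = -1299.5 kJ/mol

ΔH° = 130.7 kJ/mol

Using ΔH = Σ nΔHc°(reactants) − Σ nΔHc°(products):
= [1·(-1299.5) + 1·(-3910.1)] − [3·(-393.5) + 1·(-285.8) + 2·(-1937.0)]
= 130.7 kJ/mol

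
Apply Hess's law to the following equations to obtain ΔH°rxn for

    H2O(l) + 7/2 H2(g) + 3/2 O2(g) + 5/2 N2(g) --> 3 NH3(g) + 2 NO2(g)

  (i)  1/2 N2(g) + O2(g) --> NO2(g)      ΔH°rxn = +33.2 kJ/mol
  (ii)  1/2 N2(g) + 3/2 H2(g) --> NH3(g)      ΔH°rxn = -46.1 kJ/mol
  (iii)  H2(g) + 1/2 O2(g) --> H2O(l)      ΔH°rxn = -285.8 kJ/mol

(i) × 2: (2)·(+33.2) = +66.4 kJ/mol
(ii) × 3: (3)·(-46.1) = -138.3 kJ/mol
(iii) reversed: +285.8 kJ/mol
Combining the equations, ΔH°rxn = (2)·(+33.2) + (3)·(-46.1) + (-1)·(-285.8) = 213.9 kJ/mol

ΔH°rxn = 213.9 kJ/mol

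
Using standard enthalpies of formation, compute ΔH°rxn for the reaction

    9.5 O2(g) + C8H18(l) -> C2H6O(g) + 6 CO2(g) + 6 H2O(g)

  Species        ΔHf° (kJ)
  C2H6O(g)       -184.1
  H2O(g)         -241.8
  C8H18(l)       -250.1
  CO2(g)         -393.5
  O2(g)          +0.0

Products: 1·(-184.1) + 6·(-393.5) + 6·(-241.8) = -3995.9
Reactants: 19/2·(+0.0) + 1·(-250.1) = -250.1
ΔH°rxn = (-3995.9) − (-250.1) = -3745.8 kJ

ΔH°rxn = -3745.8 kJ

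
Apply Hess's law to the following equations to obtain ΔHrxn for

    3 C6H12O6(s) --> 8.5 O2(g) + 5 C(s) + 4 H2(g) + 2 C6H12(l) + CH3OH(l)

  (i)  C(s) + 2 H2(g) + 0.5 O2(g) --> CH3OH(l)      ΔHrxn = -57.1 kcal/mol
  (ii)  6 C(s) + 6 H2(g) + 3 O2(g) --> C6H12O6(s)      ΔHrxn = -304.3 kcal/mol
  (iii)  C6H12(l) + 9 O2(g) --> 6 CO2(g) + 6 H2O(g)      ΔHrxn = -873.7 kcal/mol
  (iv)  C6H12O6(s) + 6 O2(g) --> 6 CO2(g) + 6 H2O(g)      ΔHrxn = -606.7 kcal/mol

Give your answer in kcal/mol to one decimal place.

(i) as written (CH3OH(l) already on the product side): -57.1 kcal/mol
(ii) reversed: +304.3 kcal/mol
(iii) reversed and × 2 (C6H12(l) must end up as a product; scale by 2 for the 2 C6H12(l)): (-2)·(-873.7) = +1747.4 kcal/mol
(iv) × 2: (2)·(-606.7) = -1213.4 kcal/mol
ΔHrxn = (1)·(-57.1) + (-1)·(-304.3) + (-2)·(-873.7) + (2)·(-606.7) = 781.2 kcal/mol

ΔHrxn = 781.2 kcal/mol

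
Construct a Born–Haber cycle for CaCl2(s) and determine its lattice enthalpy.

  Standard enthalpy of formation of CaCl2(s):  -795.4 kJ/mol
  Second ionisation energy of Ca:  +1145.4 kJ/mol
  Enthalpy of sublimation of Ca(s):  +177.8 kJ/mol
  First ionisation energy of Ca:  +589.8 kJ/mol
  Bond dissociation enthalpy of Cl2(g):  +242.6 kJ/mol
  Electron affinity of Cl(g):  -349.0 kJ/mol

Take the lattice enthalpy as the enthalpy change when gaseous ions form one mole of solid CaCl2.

ΔHf° = 1·ΔHsub + 1·(ΣIE) + 1·D(Cl2) + 2·EA + U
-795.4 = 1·(+177.8) + 1·(+1735.2) + 1·(+242.6) + 2·(-349.0) + U
U = -795.4 − (+1457.6) = -2253.0 kJ/mol

U = -2253.0 kJ/mol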